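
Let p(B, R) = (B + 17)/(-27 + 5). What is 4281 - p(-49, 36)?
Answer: 47075/11 ≈ 4279.5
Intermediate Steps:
p(B, R) = -17/22 - B/22 (p(B, R) = (17 + B)/(-22) = (17 + B)*(-1/22) = -17/22 - B/22)
4281 - p(-49, 36) = 4281 - (-17/22 - 1/22*(-49)) = 4281 - (-17/22 + 49/22) = 4281 - 1*16/11 = 4281 - 16/11 = 47075/11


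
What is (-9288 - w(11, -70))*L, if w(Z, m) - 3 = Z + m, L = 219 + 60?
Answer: -2575728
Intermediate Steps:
L = 279
w(Z, m) = 3 + Z + m (w(Z, m) = 3 + (Z + m) = 3 + Z + m)
(-9288 - w(11, -70))*L = (-9288 - (3 + 11 - 70))*279 = (-9288 - 1*(-56))*279 = (-9288 + 56)*279 = -9232*279 = -2575728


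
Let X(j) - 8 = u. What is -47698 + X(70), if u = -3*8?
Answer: -47714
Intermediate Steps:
u = -24
X(j) = -16 (X(j) = 8 - 24 = -16)
-47698 + X(70) = -47698 - 16 = -47714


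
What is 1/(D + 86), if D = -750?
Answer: -1/664 ≈ -0.0015060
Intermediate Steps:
1/(D + 86) = 1/(-750 + 86) = 1/(-664) = -1/664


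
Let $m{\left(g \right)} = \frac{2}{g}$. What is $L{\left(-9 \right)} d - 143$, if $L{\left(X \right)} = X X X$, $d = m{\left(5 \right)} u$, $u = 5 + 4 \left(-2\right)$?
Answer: $\frac{3659}{5} \approx 731.8$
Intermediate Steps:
$u = -3$ ($u = 5 - 8 = -3$)
$d = - \frac{6}{5}$ ($d = \frac{2}{5} \left(-3\right) = - \frac{6}{5} \approx -1.2$)
$L{\left(X \right)} = X^{3}$ ($L{\left(X \right)} = X^{2} X = X^{3}$)
$L{\left(-9 \right)} d - 143 = \left(-9\right)^{3} \left(- \frac{6}{5}\right) - 143 = \left(-729\right) \left(- \frac{6}{5}\right) - 143 = \frac{4374}{5} - 143 = \frac{3659}{5}$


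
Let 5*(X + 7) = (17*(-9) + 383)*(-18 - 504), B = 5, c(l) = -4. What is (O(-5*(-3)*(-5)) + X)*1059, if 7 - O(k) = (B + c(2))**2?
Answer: -25429767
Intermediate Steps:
X = -24019 (X = -7 + ((17*(-9) + 383)*(-18 - 504))/5 = -7 + ((-153 + 383)*(-522))/5 = -7 + (230*(-522))/5 = -7 + (1/5)*(-120060) = -7 - 24012 = -24019)
O(k) = 6 (O(k) = 7 - (5 - 4)**2 = 7 - 1*1**2 = 7 - 1*1 = 7 - 1 = 6)
(O(-5*(-3)*(-5)) + X)*1059 = (6 - 24019)*1059 = -24013*1059 = -25429767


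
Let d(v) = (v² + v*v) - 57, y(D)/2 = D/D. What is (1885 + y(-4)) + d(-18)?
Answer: 2478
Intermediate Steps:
y(D) = 2 (y(D) = 2*(D/D) = 2*1 = 2)
d(v) = -57 + 2*v² (d(v) = (v² + v²) - 57 = 2*v² - 57 = -57 + 2*v²)
(1885 + y(-4)) + d(-18) = (1885 + 2) + (-57 + 2*(-18)²) = 1887 + (-57 + 2*324) = 1887 + (-57 + 648) = 1887 + 591 = 2478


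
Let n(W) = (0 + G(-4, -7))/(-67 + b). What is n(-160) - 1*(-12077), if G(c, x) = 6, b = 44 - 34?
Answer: 229461/19 ≈ 12077.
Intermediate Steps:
b = 10
n(W) = -2/19 (n(W) = (0 + 6)/(-67 + 10) = 6/(-57) = 6*(-1/57) = -2/19)
n(-160) - 1*(-12077) = -2/19 - 1*(-12077) = -2/19 + 12077 = 229461/19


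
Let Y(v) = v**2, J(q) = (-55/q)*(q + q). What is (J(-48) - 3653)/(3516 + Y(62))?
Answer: -3763/7360 ≈ -0.51128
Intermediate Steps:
J(q) = -110 (J(q) = (-55/q)*(2*q) = -110)
(J(-48) - 3653)/(3516 + Y(62)) = (-110 - 3653)/(3516 + 62**2) = -3763/(3516 + 3844) = -3763/7360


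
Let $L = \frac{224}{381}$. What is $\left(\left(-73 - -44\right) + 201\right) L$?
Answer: $\frac{38528}{381} \approx 101.12$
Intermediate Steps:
$L = \frac{224}{381}$ ($L = 224 \cdot \frac{1}{381} = \frac{224}{381} \approx 0.58793$)
$\left(\left(-73 - -44\right) + 201\right) L = \left(\left(-73 - -44\right) + 201\right) \frac{224}{381} = \left(\left(-73 + 44\right) + 201\right) \frac{224}{381} = \left(-29 + 201\right) \frac{224}{381} = 172 \cdot \frac{224}{381} = \frac{38528}{381}$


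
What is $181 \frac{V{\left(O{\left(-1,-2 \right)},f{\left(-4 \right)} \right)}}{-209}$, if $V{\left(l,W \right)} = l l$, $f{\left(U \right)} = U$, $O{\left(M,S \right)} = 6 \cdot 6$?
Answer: $- \frac{234576}{209} \approx -1122.4$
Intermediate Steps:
$O{\left(M,S \right)} = 36$
$V{\left(l,W \right)} = l^{2}$
$181 \frac{V{\left(O{\left(-1,-2 \right)},f{\left(-4 \right)} \right)}}{-209} = 181 \frac{36^{2}}{-209} = 181 \cdot 1296 \left(- \frac{1}{209}\right) = 181 \left(- \frac{1296}{209}\right) = - \frac{234576}{209}$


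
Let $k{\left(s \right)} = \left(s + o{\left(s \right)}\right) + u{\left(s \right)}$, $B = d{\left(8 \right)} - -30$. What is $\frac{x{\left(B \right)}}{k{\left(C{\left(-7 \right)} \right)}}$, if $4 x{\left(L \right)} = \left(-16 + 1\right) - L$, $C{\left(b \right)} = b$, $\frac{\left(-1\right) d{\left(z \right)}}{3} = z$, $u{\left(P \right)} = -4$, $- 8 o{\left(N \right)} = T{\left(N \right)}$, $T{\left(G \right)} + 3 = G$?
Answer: $\frac{7}{13} \approx 0.53846$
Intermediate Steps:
$T{\left(G \right)} = -3 + G$
$o{\left(N \right)} = \frac{3}{8} - \frac{N}{8}$ ($o{\left(N \right)} = - \frac{-3 + N}{8} = \frac{3}{8} - \frac{N}{8}$)
$d{\left(z \right)} = - 3 z$
$B = 6$ ($B = \left(-3\right) 8 - -30 = -24 + 30 = 6$)
$k{\left(s \right)} = - \frac{29}{8} + \frac{7 s}{8}$ ($k{\left(s \right)} = \left(s - \left(- \frac{3}{8} + \frac{s}{8}\right)\right) - 4 = \left(\frac{3}{8} + \frac{7 s}{8}\right) - 4 = - \frac{29}{8} + \frac{7 s}{8}$)
$x{\left(L \right)} = - \frac{15}{4} - \frac{L}{4}$ ($x{\left(L \right)} = \frac{\left(-16 + 1\right) - L}{4} = \frac{-15 - L}{4} = - \frac{15}{4} - \frac{L}{4}$)
$\frac{x{\left(B \right)}}{k{\left(C{\left(-7 \right)} \right)}} = \frac{- \frac{15}{4} - \frac{3}{2}}{- \frac{29}{8} + \frac{7}{8} \left(-7\right)} = \frac{- \frac{15}{4} - \frac{3}{2}}{- \frac{29}{8} - \frac{49}{8}} = - \frac{21}{4 \left(- \frac{39}{4}\right)} = \left(- \frac{21}{4}\right) \left(- \frac{4}{39}\right) = \frac{7}{13}$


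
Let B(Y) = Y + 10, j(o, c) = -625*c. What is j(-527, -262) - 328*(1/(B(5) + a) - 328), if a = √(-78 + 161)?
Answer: 19262254/71 + 164*√83/71 ≈ 2.7132e+5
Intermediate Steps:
a = √83 ≈ 9.1104
B(Y) = 10 + Y
j(-527, -262) - 328*(1/(B(5) + a) - 328) = -625*(-262) - 328*(1/((10 + 5) + √83) - 328) = 163750 - 328*(1/(15 + √83) - 328) = 163750 - 328*(-328 + 1/(15 + √83)) = 163750 + (107584 - 328/(15 + √83)) = 271334 - 328/(15 + √83)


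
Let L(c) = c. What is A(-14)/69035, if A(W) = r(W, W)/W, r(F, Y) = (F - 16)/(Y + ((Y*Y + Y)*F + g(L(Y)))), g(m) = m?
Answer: -3/248967824 ≈ -1.2050e-8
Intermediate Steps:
r(F, Y) = (-16 + F)/(2*Y + F*(Y + Y²)) (r(F, Y) = (F - 16)/(Y + ((Y*Y + Y)*F + Y)) = (-16 + F)/(Y + ((Y² + Y)*F + Y)) = (-16 + F)/(Y + ((Y + Y²)*F + Y)) = (-16 + F)/(Y + (F*(Y + Y²) + Y)) = (-16 + F)/(Y + (Y + F*(Y + Y²))) = (-16 + F)/(2*Y + F*(Y + Y²)))
A(W) = (-16 + W)/(W²*(2 + W + W²)) (A(W) = ((-16 + W)/(W*(2 + W + W*W)))/W = ((-16 + W)/(W*(2 + W + W²)))/W = (-16 + W)/(W²*(2 + W + W²)))
A(-14)/69035 = ((-16 - 14)/((-14)²*(2 - 14 + (-14)²)))/69035 = ((1/196)*(-30)/(2 - 14 + 196))*(1/69035) = ((1/196)*(-30)/184)*(1/69035) = ((1/196)*(1/184)*(-30))*(1/69035) = -15/18032*1/69035 = -3/248967824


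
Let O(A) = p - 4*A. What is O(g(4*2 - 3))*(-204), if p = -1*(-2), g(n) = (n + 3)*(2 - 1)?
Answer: 6120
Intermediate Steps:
g(n) = 3 + n (g(n) = (3 + n)*1 = 3 + n)
p = 2
O(A) = 2 - 4*A
O(g(4*2 - 3))*(-204) = (2 - 4*(3 + (4*2 - 3)))*(-204) = (2 - 4*(3 + (8 - 3)))*(-204) = (2 - 4*(3 + 5))*(-204) = (2 - 4*8)*(-204) = (2 - 32)*(-204) = -30*(-204) = 6120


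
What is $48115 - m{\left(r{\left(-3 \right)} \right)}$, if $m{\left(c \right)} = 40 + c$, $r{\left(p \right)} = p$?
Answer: $48078$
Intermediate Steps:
$48115 - m{\left(r{\left(-3 \right)} \right)} = 48115 - \left(40 - 3\right) = 48115 - 37 = 48078$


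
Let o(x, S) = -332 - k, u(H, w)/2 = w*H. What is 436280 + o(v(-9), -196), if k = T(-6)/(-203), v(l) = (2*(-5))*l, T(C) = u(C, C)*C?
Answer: 88497012/203 ≈ 4.3595e+5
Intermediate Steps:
u(H, w) = 2*H*w (u(H, w) = 2*(w*H) = 2*(H*w) = 2*H*w)
T(C) = 2*C³ (T(C) = (2*C*C)*C = (2*C²)*C = 2*C³)
v(l) = -10*l
k = 432/203 (k = (2*(-6)³)/(-203) = (2*(-216))*(-1/203) = -432*(-1/203) = 432/203 ≈ 2.1281)
o(x, S) = -67828/203 (o(x, S) = -332 - 1*432/203 = -332 - 432/203 = -67828/203)
436280 + o(v(-9), -196) = 436280 - 67828/203 = 88497012/203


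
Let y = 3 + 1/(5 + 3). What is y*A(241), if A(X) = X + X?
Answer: 6025/4 ≈ 1506.3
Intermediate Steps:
A(X) = 2*X
y = 25/8 (y = 3 + 1/8 = 3 + ⅛ = 25/8 ≈ 3.1250)
y*A(241) = 25*(2*241)/8 = (25/8)*482 = 6025/4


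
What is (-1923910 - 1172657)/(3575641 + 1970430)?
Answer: -3096567/5546071 ≈ -0.55834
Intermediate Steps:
(-1923910 - 1172657)/(3575641 + 1970430) = -3096567/5546071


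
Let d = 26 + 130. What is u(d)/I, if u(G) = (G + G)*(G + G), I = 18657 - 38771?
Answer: -48672/10057 ≈ -4.8396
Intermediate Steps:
d = 156
I = -20114
u(G) = 4*G² (u(G) = (2*G)*(2*G) = 4*G²)
u(d)/I = (4*156²)/(-20114) = (4*24336)*(-1/20114) = 97344*(-1/20114) = -48672/10057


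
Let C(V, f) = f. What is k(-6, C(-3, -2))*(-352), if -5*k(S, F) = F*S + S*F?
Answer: 8448/5 ≈ 1689.6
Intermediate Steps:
k(S, F) = -2*F*S/5 (k(S, F) = -(F*S + S*F)/5 = -(F*S + F*S)/5 = -2*F*S/5)
k(-6, C(-3, -2))*(-352) = -2/5*(-2)*(-6)*(-352) = -24/5*(-352) = 8448/5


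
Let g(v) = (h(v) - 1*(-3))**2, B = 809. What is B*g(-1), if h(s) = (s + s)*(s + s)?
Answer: 39641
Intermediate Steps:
h(s) = 4*s**2 (h(s) = (2*s)*(2*s) = 4*s**2)
g(v) = (3 + 4*v**2)**2 (g(v) = (4*v**2 - 1*(-3))**2 = (4*v**2 + 3)**2 = (3 + 4*v**2)**2)
B*g(-1) = 809*(3 + 4*(-1)**2)**2 = 809*(3 + 4*1)**2 = 809*(3 + 4)**2 = 809*7**2 = 809*49 = 39641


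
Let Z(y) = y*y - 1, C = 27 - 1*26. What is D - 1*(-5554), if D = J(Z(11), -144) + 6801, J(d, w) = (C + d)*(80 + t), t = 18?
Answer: 24213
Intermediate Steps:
C = 1 (C = 27 - 26 = 1)
Z(y) = -1 + y**2 (Z(y) = y**2 - 1 = -1 + y**2)
J(d, w) = 98 + 98*d (J(d, w) = (1 + d)*(80 + 18) = (1 + d)*98 = 98 + 98*d)
D = 18659 (D = (98 + 98*(-1 + 11**2)) + 6801 = (98 + 98*(-1 + 121)) + 6801 = (98 + 98*120) + 6801 = (98 + 11760) + 6801 = 11858 + 6801 = 18659)
D - 1*(-5554) = 18659 - 1*(-5554) = 18659 + 5554 = 24213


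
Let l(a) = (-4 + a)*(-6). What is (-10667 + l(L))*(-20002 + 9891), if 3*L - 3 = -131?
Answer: 105022957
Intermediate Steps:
L = -128/3 (L = 1 + (⅓)*(-131) = 1 - 131/3 = -128/3 ≈ -42.667)
l(a) = 24 - 6*a
(-10667 + l(L))*(-20002 + 9891) = (-10667 + (24 - 6*(-128/3)))*(-20002 + 9891) = (-10667 + (24 + 256))*(-10111) = (-10667 + 280)*(-10111) = -10387*(-10111) = 105022957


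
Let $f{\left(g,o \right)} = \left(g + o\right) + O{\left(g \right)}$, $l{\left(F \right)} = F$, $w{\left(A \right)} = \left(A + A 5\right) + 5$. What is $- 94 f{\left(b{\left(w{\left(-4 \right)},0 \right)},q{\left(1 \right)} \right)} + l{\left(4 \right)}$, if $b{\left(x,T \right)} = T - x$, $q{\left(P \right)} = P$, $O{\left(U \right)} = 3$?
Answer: $-2158$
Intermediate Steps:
$w{\left(A \right)} = 5 + 6 A$ ($w{\left(A \right)} = \left(A + 5 A\right) + 5 = 6 A + 5 = 5 + 6 A$)
$f{\left(g,o \right)} = 3 + g + o$ ($f{\left(g,o \right)} = \left(g + o\right) + 3 = 3 + g + o$)
$- 94 f{\left(b{\left(w{\left(-4 \right)},0 \right)},q{\left(1 \right)} \right)} + l{\left(4 \right)} = - 94 \left(3 - \left(5 + 6 \left(-4\right)\right) + 1\right) + 4 = - 94 \left(3 + \left(0 - \left(5 - 24\right)\right) + 1\right) + 4 = - 94 \left(3 + \left(0 - -19\right) + 1\right) + 4 = - 94 \left(3 + \left(0 + 19\right) + 1\right) + 4 = - 94 \left(3 + 19 + 1\right) + 4 = \left(-94\right) 23 + 4 = -2162 + 4 = -2158$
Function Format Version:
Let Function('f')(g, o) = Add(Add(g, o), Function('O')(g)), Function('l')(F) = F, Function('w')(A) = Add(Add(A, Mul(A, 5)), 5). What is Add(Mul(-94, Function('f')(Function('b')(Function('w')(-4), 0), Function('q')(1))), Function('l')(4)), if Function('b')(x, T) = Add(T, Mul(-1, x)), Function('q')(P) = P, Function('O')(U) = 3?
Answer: -2158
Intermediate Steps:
Function('w')(A) = Add(5, Mul(6, A)) (Function('w')(A) = Add(Add(A, Mul(5, A)), 5) = Add(Mul(6, A), 5) = Add(5, Mul(6, A)))
Function('f')(g, o) = Add(3, g, o) (Function('f')(g, o) = Add(Add(g, o), 3) = Add(3, g, o))
Add(Mul(-94, Function('f')(Function('b')(Function('w')(-4), 0), Function('q')(1))), Function('l')(4)) = Add(Mul(-94, Add(3, Add(0, Mul(-1, Add(5, Mul(6, -4)))), 1)), 4) = Add(Mul(-94, Add(3, Add(0, Mul(-1, Add(5, -24))), 1)), 4) = Add(Mul(-94, Add(3, Add(0, Mul(-1, -19)), 1)), 4) = Add(Mul(-94, Add(3, Add(0, 19), 1)), 4) = Add(Mul(-94, Add(3, 19, 1)), 4) = Add(Mul(-94, 23), 4) = Add(-2162, 4) = -2158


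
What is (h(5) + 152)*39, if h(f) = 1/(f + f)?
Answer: 59319/10 ≈ 5931.9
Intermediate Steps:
h(f) = 1/(2*f)
(h(5) + 152)*39 = ((1/2)/5 + 152)*39 = ((1/2)*(1/5) + 152)*39 = (1/10 + 152)*39 = (1521/10)*39 = 59319/10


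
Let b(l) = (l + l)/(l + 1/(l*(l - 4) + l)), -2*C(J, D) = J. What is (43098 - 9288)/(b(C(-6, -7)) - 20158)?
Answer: -16905/10079 ≈ -1.6772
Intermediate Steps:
C(J, D) = -J/2
b(l) = 2*l/(l + 1/(l + l*(-4 + l))) (b(l) = (2*l)/(l + 1/(l*(-4 + l) + l)) = (2*l)/(l + 1/(l + l*(-4 + l))) = 2*l/(l + 1/(l + l*(-4 + l))))
(43098 - 9288)/(b(C(-6, -7)) - 20158) = (43098 - 9288)/(2*(-1/2*(-6))**2*(-3 - 1/2*(-6))/(1 + (-1/2*(-6))**3 - 3*(-1/2*(-6))**2) - 20158) = 33810/(2*3**2*(-3 + 3)/(1 + 3**3 - 3*3**2) - 20158) = 33810/(2*9*0/(1 + 27 - 3*9) - 20158) = 33810/(2*9*0/(1 + 27 - 27) - 20158) = 33810/(2*9*0/1 - 20158) = 33810/(2*9*1*0 - 20158) = 33810/(0 - 20158) = 33810/(-20158) = 33810*(-1/20158) = -16905/10079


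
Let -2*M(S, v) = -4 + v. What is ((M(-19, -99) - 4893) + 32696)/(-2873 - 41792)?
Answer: -55709/89330 ≈ -0.62363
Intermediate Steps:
M(S, v) = 2 - v/2 (M(S, v) = -(-4 + v)/2 = 2 - v/2)
((M(-19, -99) - 4893) + 32696)/(-2873 - 41792) = (((2 - ½*(-99)) - 4893) + 32696)/(-2873 - 41792) = (((2 + 99/2) - 4893) + 32696)/(-44665) = ((103/2 - 4893) + 32696)*(-1/44665) = (-9683/2 + 32696)*(-1/44665) = (55709/2)*(-1/44665) = -55709/89330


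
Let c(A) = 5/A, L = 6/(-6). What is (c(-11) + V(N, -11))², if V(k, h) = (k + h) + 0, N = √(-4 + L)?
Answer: 15271/121 - 252*I*√5/11 ≈ 126.21 - 51.226*I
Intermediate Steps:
L = -1 (L = 6*(-⅙) = -1)
N = I*√5 (N = √(-4 - 1) = √(-5) = I*√5 ≈ 2.2361*I)
V(k, h) = h + k (V(k, h) = (h + k) + 0 = h + k)
(c(-11) + V(N, -11))² = (5/(-11) + (-11 + I*√5))² = (5*(-1/11) + (-11 + I*√5))² = (-5/11 + (-11 + I*√5))² = (-126/11 + I*√5)²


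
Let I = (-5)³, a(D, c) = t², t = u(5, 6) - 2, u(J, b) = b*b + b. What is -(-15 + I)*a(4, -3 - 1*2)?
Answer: 224000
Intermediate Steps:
u(J, b) = b + b² (u(J, b) = b² + b = b + b²)
t = 40 (t = 6*(1 + 6) - 2 = 6*7 - 2 = 42 - 2 = 40)
a(D, c) = 1600 (a(D, c) = 40² = 1600)
I = -125
-(-15 + I)*a(4, -3 - 1*2) = -(-15 - 125)*1600 = -(-140)*1600 = -1*(-224000) = 224000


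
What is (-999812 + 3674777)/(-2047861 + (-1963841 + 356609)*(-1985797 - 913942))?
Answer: 2674965/4660551264587 ≈ 5.7396e-7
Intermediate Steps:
(-999812 + 3674777)/(-2047861 + (-1963841 + 356609)*(-1985797 - 913942)) = 2674965/(-2047861 - 1607232*(-2899739)) = 2674965/(-2047861 + 4660553312448) = 2674965/4660551264587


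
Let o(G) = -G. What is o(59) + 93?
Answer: 34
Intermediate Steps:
o(59) + 93 = -1*59 + 93 = -59 + 93 = 34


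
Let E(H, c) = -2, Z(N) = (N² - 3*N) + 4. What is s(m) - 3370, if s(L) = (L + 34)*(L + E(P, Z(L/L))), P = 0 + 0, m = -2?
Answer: -3498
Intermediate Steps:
P = 0
Z(N) = 4 + N² - 3*N
s(L) = (-2 + L)*(34 + L) (s(L) = (L + 34)*(L - 2) = (34 + L)*(-2 + L) = (-2 + L)*(34 + L))
s(m) - 3370 = (-68 + (-2)² + 32*(-2)) - 3370 = (-68 + 4 - 64) - 3370 = -128 - 3370 = -3498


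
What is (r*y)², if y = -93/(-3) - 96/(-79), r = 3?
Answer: 58293225/6241 ≈ 9340.4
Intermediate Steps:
y = 2545/79 (y = -93*(-⅓) - 96*(-1/79) = 31 + 96/79 = 2545/79 ≈ 32.215)
(r*y)² = (3*(2545/79))² = (7635/79)² = 58293225/6241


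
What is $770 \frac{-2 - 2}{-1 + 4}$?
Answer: $- \frac{3080}{3} \approx -1026.7$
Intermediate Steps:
$770 \frac{-2 - 2}{-1 + 4} = 770 \left(- \frac{4}{3}\right) = - \frac{3080}{3}$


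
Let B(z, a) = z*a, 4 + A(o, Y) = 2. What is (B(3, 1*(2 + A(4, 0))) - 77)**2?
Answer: 5929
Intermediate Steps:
A(o, Y) = -2 (A(o, Y) = -4 + 2 = -2)
B(z, a) = a*z
(B(3, 1*(2 + A(4, 0))) - 77)**2 = ((1*(2 - 2))*3 - 77)**2 = ((1*0)*3 - 77)**2 = (0*3 - 77)**2 = (0 - 77)**2 = (-77)**2 = 5929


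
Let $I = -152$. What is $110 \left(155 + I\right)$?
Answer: $330$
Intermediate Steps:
$110 \left(155 + I\right) = 110 \left(155 - 152\right) = 110 \cdot 3 = 330$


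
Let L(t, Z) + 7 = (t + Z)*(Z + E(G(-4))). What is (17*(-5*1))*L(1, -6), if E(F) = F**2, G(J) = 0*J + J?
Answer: 4845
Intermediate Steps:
G(J) = J (G(J) = 0 + J = J)
L(t, Z) = -7 + (16 + Z)*(Z + t) (L(t, Z) = -7 + (t + Z)*(Z + (-4)**2) = -7 + (Z + t)*(Z + 16) = -7 + (Z + t)*(16 + Z) = -7 + (16 + Z)*(Z + t))
(17*(-5*1))*L(1, -6) = (17*(-5*1))*(-7 + (-6)**2 + 16*(-6) + 16*1 - 6*1) = (17*(-5))*(-7 + 36 - 96 + 16 - 6) = -85*(-57) = 4845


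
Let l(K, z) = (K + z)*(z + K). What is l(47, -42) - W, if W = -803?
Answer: 828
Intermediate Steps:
l(K, z) = (K + z)² (l(K, z) = (K + z)*(K + z) = (K + z)²)
l(47, -42) - W = (47 - 42)² - 1*(-803) = 5² + 803 = 25 + 803 = 828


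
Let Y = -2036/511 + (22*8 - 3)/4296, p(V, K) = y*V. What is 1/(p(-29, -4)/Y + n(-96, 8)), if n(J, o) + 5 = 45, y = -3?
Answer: 8658253/155342848 ≈ 0.055736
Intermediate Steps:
n(J, o) = 40 (n(J, o) = -5 + 45 = 40)
p(V, K) = -3*V
Y = -8658253/2195256 (Y = -2036*1/511 + (176 - 3)*(1/4296) = -2036/511 + 173*(1/4296) = -2036/511 + 173/4296 = -8658253/2195256 ≈ -3.9441)
1/(p(-29, -4)/Y + n(-96, 8)) = 1/((-3*(-29))/(-8658253/2195256) + 40) = 1/(87*(-2195256/8658253) + 40) = 1/(-190987272/8658253 + 40) = 1/(155342848/8658253) = 8658253/155342848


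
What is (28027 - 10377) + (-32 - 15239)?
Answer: 2379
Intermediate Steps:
(28027 - 10377) + (-32 - 15239) = 17650 - 15271 = 2379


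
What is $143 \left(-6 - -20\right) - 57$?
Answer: $1945$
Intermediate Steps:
$143 \left(-6 - -20\right) - 57 = 143 \left(-6 + 20\right) - 57 = 143 \cdot 14 - 57 = 2002 - 57 = 1945$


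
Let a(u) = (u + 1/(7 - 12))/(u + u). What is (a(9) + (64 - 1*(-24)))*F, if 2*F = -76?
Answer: -151316/45 ≈ -3362.6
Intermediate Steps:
F = -38 (F = (½)*(-76) = -38)
a(u) = (-⅕ + u)/(2*u) (a(u) = (u + 1/(-5))/((2*u)) = (u - ⅕)*(1/(2*u)) = (-⅕ + u)*(1/(2*u)) = (-⅕ + u)/(2*u))
(a(9) + (64 - 1*(-24)))*F = ((⅒)*(-1 + 5*9)/9 + (64 - 1*(-24)))*(-38) = ((⅒)*(⅑)*(-1 + 45) + (64 + 24))*(-38) = ((⅒)*(⅑)*44 + 88)*(-38) = (22/45 + 88)*(-38) = (3982/45)*(-38) = -151316/45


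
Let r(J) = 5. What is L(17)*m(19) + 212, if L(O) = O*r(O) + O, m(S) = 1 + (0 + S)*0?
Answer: 314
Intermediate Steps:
m(S) = 1 (m(S) = 1 + S*0 = 1 + 0 = 1)
L(O) = 6*O (L(O) = O*5 + O = 5*O + O = 6*O)
L(17)*m(19) + 212 = (6*17)*1 + 212 = 102*1 + 212 = 102 + 212 = 314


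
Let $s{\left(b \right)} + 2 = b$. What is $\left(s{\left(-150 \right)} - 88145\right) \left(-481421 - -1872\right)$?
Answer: $42342738053$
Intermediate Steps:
$s{\left(b \right)} = -2 + b$
$\left(s{\left(-150 \right)} - 88145\right) \left(-481421 - -1872\right) = \left(\left(-2 - 150\right) - 88145\right) \left(-481421 - -1872\right) = \left(-152 - 88145\right) \left(-481421 + 1872\right) = \left(-88297\right) \left(-479549\right) = 42342738053$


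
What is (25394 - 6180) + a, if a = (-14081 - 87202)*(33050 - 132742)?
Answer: 10097124050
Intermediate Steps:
a = 10097104836 (a = -101283*(-99692) = 10097104836)
(25394 - 6180) + a = (25394 - 6180) + 10097104836 = 19214 + 10097104836 = 10097124050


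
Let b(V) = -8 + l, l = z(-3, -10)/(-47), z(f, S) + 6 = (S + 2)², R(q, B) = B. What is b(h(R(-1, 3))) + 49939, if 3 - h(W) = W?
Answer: 2346699/47 ≈ 49930.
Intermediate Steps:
z(f, S) = -6 + (2 + S)² (z(f, S) = -6 + (S + 2)² = -6 + (2 + S)²)
l = -58/47 (l = (-6 + (2 - 10)²)/(-47) = (-6 + (-8)²)*(-1/47) = (-6 + 64)*(-1/47) = 58*(-1/47) = -58/47 ≈ -1.2340)
h(W) = 3 - W
b(V) = -434/47 (b(V) = -8 - 58/47 = -434/47)
b(h(R(-1, 3))) + 49939 = -434/47 + 49939 = 2346699/47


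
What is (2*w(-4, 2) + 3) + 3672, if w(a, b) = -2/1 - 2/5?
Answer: 18351/5 ≈ 3670.2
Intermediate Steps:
w(a, b) = -12/5 (w(a, b) = -2*1 - 2*1/5 = -2 - 2/5 = -12/5)
(2*w(-4, 2) + 3) + 3672 = (2*(-12/5) + 3) + 3672 = (-24/5 + 3) + 3672 = -9/5 + 3672 = 18351/5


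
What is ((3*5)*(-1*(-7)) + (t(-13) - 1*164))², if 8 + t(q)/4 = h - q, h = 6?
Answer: 225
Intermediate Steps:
t(q) = -8 - 4*q (t(q) = -32 + 4*(6 - q) = -32 + (24 - 4*q) = -8 - 4*q)
((3*5)*(-1*(-7)) + (t(-13) - 1*164))² = ((3*5)*(-1*(-7)) + ((-8 - 4*(-13)) - 1*164))² = (15*7 + ((-8 + 52) - 164))² = (105 + (44 - 164))² = (105 - 120)² = (-15)² = 225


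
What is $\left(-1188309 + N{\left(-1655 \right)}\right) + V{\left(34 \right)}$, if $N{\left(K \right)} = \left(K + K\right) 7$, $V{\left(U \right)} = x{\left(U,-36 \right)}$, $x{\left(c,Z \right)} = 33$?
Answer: $-1211446$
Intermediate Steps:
$V{\left(U \right)} = 33$
$N{\left(K \right)} = 14 K$ ($N{\left(K \right)} = 2 K 7 = 14 K$)
$\left(-1188309 + N{\left(-1655 \right)}\right) + V{\left(34 \right)} = \left(-1188309 + 14 \left(-1655\right)\right) + 33 = \left(-1188309 - 23170\right) + 33 = -1211479 + 33 = -1211446$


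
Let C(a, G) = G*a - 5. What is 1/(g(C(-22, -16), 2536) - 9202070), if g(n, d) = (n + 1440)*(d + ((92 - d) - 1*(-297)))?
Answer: -1/8506927 ≈ -1.1755e-7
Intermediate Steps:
C(a, G) = -5 + G*a
g(n, d) = 560160 + 389*n (g(n, d) = (1440 + n)*(d + ((92 - d) + 297)) = (1440 + n)*(d + (389 - d)) = (1440 + n)*389 = 560160 + 389*n)
1/(g(C(-22, -16), 2536) - 9202070) = 1/((560160 + 389*(-5 - 16*(-22))) - 9202070) = 1/((560160 + 389*(-5 + 352)) - 9202070) = 1/((560160 + 389*347) - 9202070) = 1/((560160 + 134983) - 9202070) = 1/(695143 - 9202070) = 1/(-8506927) = -1/8506927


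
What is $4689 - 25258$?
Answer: $-20569$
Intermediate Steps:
$4689 - 25258 = -20569$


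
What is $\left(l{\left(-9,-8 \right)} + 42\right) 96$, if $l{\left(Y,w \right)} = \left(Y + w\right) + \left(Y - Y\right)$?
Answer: $2400$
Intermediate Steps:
$l{\left(Y,w \right)} = Y + w$ ($l{\left(Y,w \right)} = \left(Y + w\right) + 0 = Y + w$)
$\left(l{\left(-9,-8 \right)} + 42\right) 96 = \left(\left(-9 - 8\right) + 42\right) 96 = \left(-17 + 42\right) 96 = 25 \cdot 96 = 2400$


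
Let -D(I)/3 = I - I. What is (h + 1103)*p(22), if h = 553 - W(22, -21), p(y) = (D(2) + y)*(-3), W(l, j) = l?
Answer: -107844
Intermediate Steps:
D(I) = 0 (D(I) = -3*(I - I) = -3*0 = 0)
p(y) = -3*y (p(y) = (0 + y)*(-3) = y*(-3) = -3*y)
h = 531 (h = 553 - 1*22 = 553 - 22 = 531)
(h + 1103)*p(22) = (531 + 1103)*(-3*22) = 1634*(-66) = -107844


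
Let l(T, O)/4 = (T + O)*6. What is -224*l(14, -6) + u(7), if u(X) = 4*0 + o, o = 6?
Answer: -43002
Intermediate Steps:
u(X) = 6 (u(X) = 4*0 + 6 = 0 + 6 = 6)
l(T, O) = 24*O + 24*T (l(T, O) = 4*((T + O)*6) = 4*((O + T)*6) = 4*(6*O + 6*T) = 24*O + 24*T)
-224*l(14, -6) + u(7) = -224*(24*(-6) + 24*14) + 6 = -224*(-144 + 336) + 6 = -224*192 + 6 = -43008 + 6 = -43002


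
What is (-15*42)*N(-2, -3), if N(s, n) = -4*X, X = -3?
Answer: -7560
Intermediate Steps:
N(s, n) = 12 (N(s, n) = -4*(-3) = 12)
(-15*42)*N(-2, -3) = -15*42*12 = -630*12 = -7560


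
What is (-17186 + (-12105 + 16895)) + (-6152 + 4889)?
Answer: -13659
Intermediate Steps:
(-17186 + (-12105 + 16895)) + (-6152 + 4889) = (-17186 + 4790) - 1263 = -12396 - 1263 = -13659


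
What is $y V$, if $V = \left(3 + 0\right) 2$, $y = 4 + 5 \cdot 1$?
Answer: $54$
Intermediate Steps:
$y = 9$ ($y = 4 + 5 = 9$)
$V = 6$ ($V = 3 \cdot 2 = 6$)
$y V = 9 \cdot 6 = 54$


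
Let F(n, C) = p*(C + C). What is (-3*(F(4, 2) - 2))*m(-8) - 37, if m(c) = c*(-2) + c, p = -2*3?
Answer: 587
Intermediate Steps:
p = -6
F(n, C) = -12*C (F(n, C) = -6*(C + C) = -12*C)
m(c) = -c (m(c) = -2*c + c = -c)
(-3*(F(4, 2) - 2))*m(-8) - 37 = (-3*(-12*2 - 2))*(-1*(-8)) - 37 = -3*(-24 - 2)*8 - 37 = -3*(-26)*8 - 37 = 78*8 - 37 = 624 - 37 = 587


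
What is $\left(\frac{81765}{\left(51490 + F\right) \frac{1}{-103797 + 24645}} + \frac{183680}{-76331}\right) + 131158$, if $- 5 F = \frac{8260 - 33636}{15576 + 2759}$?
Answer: $\frac{8869184625576594}{1623020938823} \approx 5464.6$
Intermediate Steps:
$F = \frac{25376}{91675}$ ($F = - \frac{\left(8260 - 33636\right) \frac{1}{15576 + 2759}}{5} = - \frac{\left(-25376\right) \frac{1}{18335}}{5} = \left(- \frac{1}{5}\right) \left(- \frac{25376}{18335}\right) = \frac{25376}{91675} \approx 0.2768$)
$\left(\frac{81765}{\left(51490 + F\right) \frac{1}{-103797 + 24645}} + \frac{183680}{-76331}\right) + 131158 = \left(\frac{81765}{\left(51490 + \frac{25376}{91675}\right) \frac{1}{-103797 + 24645}} + \frac{183680}{-76331}\right) + 131158 = \left(\frac{81765}{\frac{4720371126}{91675} \frac{1}{-79152}} + 183680 \left(- \frac{1}{76331}\right)\right) + 131158 = \left(\frac{81765}{\frac{4720371126}{91675} \left(- \frac{1}{79152}\right)} - \frac{183680}{76331}\right) + 131158 = \left(\frac{81765}{- \frac{786728521}{1209376600}} - \frac{183680}{76331}\right) + 131158 = \left(81765 \left(- \frac{1209376600}{786728521}\right) - \frac{183680}{76331}\right) + 131158 = \left(- \frac{98884677699000}{786728521} - \frac{183680}{76331}\right) + 131158 = - \frac{204002995668570440}{1623020938823} + 131158 = \frac{8869184625576594}{1623020938823}$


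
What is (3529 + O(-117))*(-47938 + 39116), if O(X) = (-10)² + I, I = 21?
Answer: -32200300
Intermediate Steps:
O(X) = 121 (O(X) = (-10)² + 21 = 100 + 21 = 121)
(3529 + O(-117))*(-47938 + 39116) = (3529 + 121)*(-47938 + 39116) = 3650*(-8822) = -32200300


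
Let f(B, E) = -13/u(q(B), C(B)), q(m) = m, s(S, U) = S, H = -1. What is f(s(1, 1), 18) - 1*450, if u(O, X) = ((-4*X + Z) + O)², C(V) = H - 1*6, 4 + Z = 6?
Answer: -432463/961 ≈ -450.01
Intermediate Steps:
Z = 2 (Z = -4 + 6 = 2)
C(V) = -7 (C(V) = -1 - 1*6 = -1 - 6 = -7)
u(O, X) = (2 + O - 4*X)² (u(O, X) = ((-4*X + 2) + O)² = ((2 - 4*X) + O)² = (2 + O - 4*X)²)
f(B, E) = -13/(30 + B)² (f(B, E) = -13/(2 + B - 4*(-7))² = -13/(2 + B + 28)² = -13/(30 + B)²)
f(s(1, 1), 18) - 1*450 = -13/(30 + 1)² - 1*450 = -13/31² - 450 = -13*1/961 - 450 = -13/961 - 450 = -432463/961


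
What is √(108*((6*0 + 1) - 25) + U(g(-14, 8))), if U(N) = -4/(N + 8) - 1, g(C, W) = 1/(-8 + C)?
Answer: I*√3177041/35 ≈ 50.926*I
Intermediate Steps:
U(N) = -1 - 4/(8 + N) (U(N) = -4/(8 + N) - 1 = -1 - 4/(8 + N))
√(108*((6*0 + 1) - 25) + U(g(-14, 8))) = √(108*((6*0 + 1) - 25) + (-12 - 1/(-8 - 14))/(8 + 1/(-8 - 14))) = √(108*((0 + 1) - 25) + (-12 - 1/(-22))/(8 + 1/(-22))) = √(108*(1 - 25) + (-12 - 1*(-1/22))/(8 - 1/22)) = √(108*(-24) + (-12 + 1/22)/(175/22)) = √(-2592 + (22/175)*(-263/22)) = √(-2592 - 263/175) = √(-453863/175) = I*√3177041/35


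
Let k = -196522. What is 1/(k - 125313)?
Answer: -1/321835 ≈ -3.1072e-6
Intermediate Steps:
1/(k - 125313) = 1/(-196522 - 125313) = 1/(-321835) = -1/321835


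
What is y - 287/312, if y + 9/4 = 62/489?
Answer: -154759/50856 ≈ -3.0431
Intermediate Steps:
y = -4153/1956 (y = -9/4 + 62/489 = -4153/1956 ≈ -2.1232)
y - 287/312 = -4153/1956 - 287/312 = -154759/50856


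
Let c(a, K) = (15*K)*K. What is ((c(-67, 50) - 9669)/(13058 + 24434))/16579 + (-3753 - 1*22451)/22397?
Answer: -16287255530165/13921524303596 ≈ -1.1699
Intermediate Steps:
c(a, K) = 15*K**2
((c(-67, 50) - 9669)/(13058 + 24434))/16579 + (-3753 - 1*22451)/22397 = ((15*50**2 - 9669)/(13058 + 24434))/16579 + (-3753 - 1*22451)/22397 = ((15*2500 - 9669)/37492)*(1/16579) + (-3753 - 22451)*(1/22397) = ((37500 - 9669)*(1/37492))*(1/16579) - 26204*1/22397 = (27831*(1/37492))*(1/16579) - 26204/22397 = (27831/37492)*(1/16579) - 26204/22397 = 27831/621579868 - 26204/22397 = -16287255530165/13921524303596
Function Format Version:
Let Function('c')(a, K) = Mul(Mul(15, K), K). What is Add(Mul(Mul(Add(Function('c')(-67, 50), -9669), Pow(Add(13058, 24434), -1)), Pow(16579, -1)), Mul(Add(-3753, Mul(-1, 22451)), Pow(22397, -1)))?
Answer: Rational(-16287255530165, 13921524303596) ≈ -1.1699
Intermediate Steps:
Function('c')(a, K) = Mul(15, Pow(K, 2))
Add(Mul(Mul(Add(Function('c')(-67, 50), -9669), Pow(Add(13058, 24434), -1)), Pow(16579, -1)), Mul(Add(-3753, Mul(-1, 22451)), Pow(22397, -1))) = Add(Mul(Mul(Add(Mul(15, Pow(50, 2)), -9669), Pow(Add(13058, 24434), -1)), Pow(16579, -1)), Mul(Add(-3753, Mul(-1, 22451)), Pow(22397, -1))) = Add(Mul(Mul(Add(Mul(15, 2500), -9669), Pow(37492, -1)), Rational(1, 16579)), Mul(Add(-3753, -22451), Rational(1, 22397))) = Add(Mul(Mul(Add(37500, -9669), Rational(1, 37492)), Rational(1, 16579)), Mul(-26204, Rational(1, 22397))) = Add(Mul(Mul(27831, Rational(1, 37492)), Rational(1, 16579)), Rational(-26204, 22397)) = Add(Mul(Rational(27831, 37492), Rational(1, 16579)), Rational(-26204, 22397)) = Add(Rational(27831, 621579868), Rational(-26204, 22397)) = Rational(-16287255530165, 13921524303596)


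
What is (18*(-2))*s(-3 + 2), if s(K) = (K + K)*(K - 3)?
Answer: -288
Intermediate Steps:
s(K) = 2*K*(-3 + K) (s(K) = (2*K)*(-3 + K) = 2*K*(-3 + K))
(18*(-2))*s(-3 + 2) = (18*(-2))*(2*(-3 + 2)*(-3 + (-3 + 2))) = -72*(-1)*(-3 - 1) = -72*(-1)*(-4) = -36*8 = -288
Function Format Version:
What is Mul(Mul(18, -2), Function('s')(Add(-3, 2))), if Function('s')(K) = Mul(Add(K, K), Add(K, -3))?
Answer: -288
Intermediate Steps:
Function('s')(K) = Mul(2, K, Add(-3, K)) (Function('s')(K) = Mul(Mul(2, K), Add(-3, K)) = Mul(2, K, Add(-3, K)))
Mul(Mul(18, -2), Function('s')(Add(-3, 2))) = Mul(Mul(18, -2), Mul(2, Add(-3, 2), Add(-3, Add(-3, 2)))) = Mul(-36, Mul(2, -1, Add(-3, -1))) = Mul(-36, Mul(2, -1, -4)) = Mul(-36, 8) = -288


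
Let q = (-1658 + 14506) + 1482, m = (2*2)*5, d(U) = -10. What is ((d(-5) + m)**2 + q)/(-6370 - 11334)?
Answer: -7215/8852 ≈ -0.81507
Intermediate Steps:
m = 20 (m = 4*5 = 20)
q = 14330 (q = 12848 + 1482 = 14330)
((d(-5) + m)**2 + q)/(-6370 - 11334) = ((-10 + 20)**2 + 14330)/(-6370 - 11334) = (10**2 + 14330)/(-17704) = (100 + 14330)*(-1/17704) = 14430*(-1/17704) = -7215/8852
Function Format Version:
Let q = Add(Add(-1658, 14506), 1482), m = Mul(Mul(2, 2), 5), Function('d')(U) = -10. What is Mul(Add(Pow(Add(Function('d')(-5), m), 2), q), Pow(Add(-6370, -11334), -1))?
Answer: Rational(-7215, 8852) ≈ -0.81507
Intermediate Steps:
m = 20 (m = Mul(4, 5) = 20)
q = 14330 (q = Add(12848, 1482) = 14330)
Mul(Add(Pow(Add(Function('d')(-5), m), 2), q), Pow(Add(-6370, -11334), -1)) = Mul(Add(Pow(Add(-10, 20), 2), 14330), Pow(Add(-6370, -11334), -1)) = Mul(Add(Pow(10, 2), 14330), Pow(-17704, -1)) = Mul(Add(100, 14330), Rational(-1, 17704)) = Mul(14430, Rational(-1, 17704)) = Rational(-7215, 8852)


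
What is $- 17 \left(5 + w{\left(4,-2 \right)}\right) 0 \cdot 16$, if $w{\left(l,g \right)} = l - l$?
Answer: $0$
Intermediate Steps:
$w{\left(l,g \right)} = 0$
$- 17 \left(5 + w{\left(4,-2 \right)}\right) 0 \cdot 16 = - 17 \left(5 + 0\right) 0 \cdot 16 = - 17 \cdot 5 \cdot 0 \cdot 16 = \left(-17\right) 0 \cdot 16 = 0 \cdot 16 = 0$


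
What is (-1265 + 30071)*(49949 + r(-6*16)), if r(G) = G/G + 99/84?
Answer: 20144511099/14 ≈ 1.4389e+9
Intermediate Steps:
r(G) = 61/28 (r(G) = 1 + 99*(1/84) = 1 + 33/28 = 61/28)
(-1265 + 30071)*(49949 + r(-6*16)) = (-1265 + 30071)*(49949 + 61/28) = 28806*(1398633/28) = 20144511099/14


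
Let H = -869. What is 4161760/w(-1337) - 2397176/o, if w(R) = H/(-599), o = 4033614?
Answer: 5027685511918708/1752605283 ≈ 2.8687e+6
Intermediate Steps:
w(R) = 869/599 (w(R) = -869/(-599) = -869*(-1/599) = 869/599)
4161760/w(-1337) - 2397176/o = 4161760/(869/599) - 2397176/4033614 = 4161760*(599/869) - 2397176*1/4033614 = 2492894240/869 - 1198588/2016807 = 5027685511918708/1752605283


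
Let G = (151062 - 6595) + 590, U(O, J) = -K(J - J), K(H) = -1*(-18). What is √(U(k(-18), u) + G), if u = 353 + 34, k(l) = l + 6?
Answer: √145039 ≈ 380.84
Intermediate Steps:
K(H) = 18
k(l) = 6 + l
u = 387
U(O, J) = -18 (U(O, J) = -1*18 = -18)
G = 145057 (G = 144467 + 590 = 145057)
√(U(k(-18), u) + G) = √(-18 + 145057) = √145039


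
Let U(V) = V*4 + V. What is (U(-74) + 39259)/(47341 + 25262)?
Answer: 4321/8067 ≈ 0.53564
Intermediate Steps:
U(V) = 5*V (U(V) = 4*V + V = 5*V)
(U(-74) + 39259)/(47341 + 25262) = (5*(-74) + 39259)/(47341 + 25262) = (-370 + 39259)/72603 = 38889*(1/72603) = 4321/8067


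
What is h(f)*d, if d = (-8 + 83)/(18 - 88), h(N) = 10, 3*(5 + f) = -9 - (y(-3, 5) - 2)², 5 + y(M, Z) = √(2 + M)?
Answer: -75/7 ≈ -10.714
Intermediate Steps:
y(M, Z) = -5 + √(2 + M)
f = -8 - (-7 + I)²/3 (f = -5 + (-9 - ((-5 + √(2 - 3)) - 2)²)/3 = -5 + (-9 - ((-5 + √(-1)) - 2)²)/3 = -5 + (-9 - ((-5 + I) - 2)²)/3 = -5 + (-9 - (-7 + I)²)/3 = -5 + (-3 - (-7 + I)²/3) = -8 - (-7 + I)²/3 ≈ -24.0 + 4.6667*I)
d = -15/14 (d = 75/(-70) = 75*(-1/70) = -15/14 ≈ -1.0714)
h(f)*d = 10*(-15/14) = -75/7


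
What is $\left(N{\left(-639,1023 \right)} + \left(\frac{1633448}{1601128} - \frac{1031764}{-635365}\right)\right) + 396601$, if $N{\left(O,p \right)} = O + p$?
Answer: $\frac{50481975615547814}{127162586465} \approx 3.9699 \cdot 10^{5}$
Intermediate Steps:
$\left(N{\left(-639,1023 \right)} + \left(\frac{1633448}{1601128} - \frac{1031764}{-635365}\right)\right) + 396601 = \left(\left(-639 + 1023\right) + \left(\frac{1633448}{1601128} - \frac{1031764}{-635365}\right)\right) + 396601 = \left(384 + \left(1633448 \cdot \frac{1}{1601128} - - \frac{1031764}{635365}\right)\right) + 396601 = \left(384 + \left(\frac{204181}{200141} + \frac{1031764}{635365}\right)\right) + 396601 = \left(384 + \frac{336227739789}{127162586465}\right) + 396601 = \frac{49166660942349}{127162586465} + 396601 = \frac{50481975615547814}{127162586465}$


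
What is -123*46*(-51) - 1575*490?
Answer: -483192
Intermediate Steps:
-123*46*(-51) - 1575*490 = -5658*(-51) - 1*771750 = 288558 - 771750 = -483192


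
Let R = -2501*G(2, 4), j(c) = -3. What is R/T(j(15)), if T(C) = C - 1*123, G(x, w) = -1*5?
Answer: -12505/126 ≈ -99.246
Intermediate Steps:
G(x, w) = -5
R = 12505 (R = -2501*(-5) = 12505)
T(C) = -123 + C (T(C) = C - 123 = -123 + C)
R/T(j(15)) = 12505/(-123 - 3) = 12505/(-126) = 12505*(-1/126) = -12505/126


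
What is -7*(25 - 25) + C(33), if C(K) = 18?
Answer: 18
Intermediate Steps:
-7*(25 - 25) + C(33) = -7*(25 - 25) + 18 = -7*0 + 18 = 0 + 18 = 18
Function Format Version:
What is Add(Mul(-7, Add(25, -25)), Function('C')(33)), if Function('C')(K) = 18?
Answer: 18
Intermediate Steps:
Add(Mul(-7, Add(25, -25)), Function('C')(33)) = Add(Mul(-7, Add(25, -25)), 18) = Add(Mul(-7, 0), 18) = Add(0, 18) = 18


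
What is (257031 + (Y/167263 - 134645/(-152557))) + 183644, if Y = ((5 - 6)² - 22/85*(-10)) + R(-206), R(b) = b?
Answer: 191161409885493383/433791405347 ≈ 4.4068e+5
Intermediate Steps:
Y = -3441/17 (Y = ((5 - 6)² - 22/85*(-10)) - 206 = ((-1)² - 22*1/85*(-10)) - 206 = (1 - 22/85*(-10)) - 206 = (1 + 44/17) - 206 = 61/17 - 206 = -3441/17 ≈ -202.41)
(257031 + (Y/167263 - 134645/(-152557))) + 183644 = (257031 + (-3441/17/167263 - 134645/(-152557))) + 183644 = (257031 + (-3441/17*1/167263 - 134645*(-1/152557))) + 183644 = (257031 + (-3441/2843471 + 134645/152557)) + 183644 = (257031 + 382334204158/433791405347) + 183644 = 111498221041948915/433791405347 + 183644 = 191161409885493383/433791405347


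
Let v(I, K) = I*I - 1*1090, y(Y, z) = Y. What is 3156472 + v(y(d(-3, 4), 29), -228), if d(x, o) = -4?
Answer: 3155398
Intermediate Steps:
v(I, K) = -1090 + I**2 (v(I, K) = I**2 - 1090 = -1090 + I**2)
3156472 + v(y(d(-3, 4), 29), -228) = 3156472 + (-1090 + (-4)**2) = 3156472 + (-1090 + 16) = 3156472 - 1074 = 3155398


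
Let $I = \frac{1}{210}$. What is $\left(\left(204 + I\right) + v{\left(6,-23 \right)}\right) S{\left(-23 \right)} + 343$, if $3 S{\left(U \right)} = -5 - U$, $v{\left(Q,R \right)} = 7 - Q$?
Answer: $\frac{55056}{35} \approx 1573.0$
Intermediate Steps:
$I = \frac{1}{210} \approx 0.0047619$
$S{\left(U \right)} = - \frac{5}{3} - \frac{U}{3}$ ($S{\left(U \right)} = \frac{-5 - U}{3} = - \frac{5}{3} - \frac{U}{3}$)
$\left(\left(204 + I\right) + v{\left(6,-23 \right)}\right) S{\left(-23 \right)} + 343 = \left(\left(204 + \frac{1}{210}\right) + \left(7 - 6\right)\right) \left(- \frac{5}{3} - - \frac{23}{3}\right) + 343 = \left(\frac{42841}{210} + \left(7 - 6\right)\right) \left(- \frac{5}{3} + \frac{23}{3}\right) + 343 = \left(\frac{42841}{210} + 1\right) 6 + 343 = \frac{43051}{210} \cdot 6 + 343 = \frac{43051}{35} + 343 = \frac{55056}{35}$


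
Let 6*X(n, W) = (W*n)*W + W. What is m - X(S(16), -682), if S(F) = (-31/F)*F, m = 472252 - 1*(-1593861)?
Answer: 13408102/3 ≈ 4.4694e+6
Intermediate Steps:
m = 2066113 (m = 472252 + 1593861 = 2066113)
S(F) = -31
X(n, W) = W/6 + n*W²/6 (X(n, W) = ((W*n)*W + W)/6 = (n*W² + W)/6 = (W + n*W²)/6 = W/6 + n*W²/6)
m - X(S(16), -682) = 2066113 - (-682)*(1 - 682*(-31))/6 = 2066113 - (-682)*(1 + 21142)/6 = 2066113 - (-682)*21143/6 = 2066113 - 1*(-7209763/3) = 2066113 + 7209763/3 = 13408102/3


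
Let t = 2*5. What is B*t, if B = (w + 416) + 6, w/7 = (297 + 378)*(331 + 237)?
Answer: 26842220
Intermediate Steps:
w = 2683800 (w = 7*((297 + 378)*(331 + 237)) = 7*(675*568) = 7*383400 = 2683800)
t = 10
B = 2684222 (B = (2683800 + 416) + 6 = 2684216 + 6 = 2684222)
B*t = 2684222*10 = 26842220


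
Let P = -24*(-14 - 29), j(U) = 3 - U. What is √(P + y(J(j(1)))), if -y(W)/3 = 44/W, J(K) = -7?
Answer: 2*√12873/7 ≈ 32.417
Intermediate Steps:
y(W) = -132/W
P = 1032 (P = -24*(-43) = 1032)
√(P + y(J(j(1)))) = √(1032 - 132/(-7)) = √(1032 - 132*(-⅐)) = √(1032 + 132/7) = √(7356/7) = 2*√12873/7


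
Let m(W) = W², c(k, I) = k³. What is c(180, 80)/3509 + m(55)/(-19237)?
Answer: 112179569275/67502633 ≈ 1661.9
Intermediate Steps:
c(180, 80)/3509 + m(55)/(-19237) = 180³/3509 + 55²/(-19237) = 5832000*(1/3509) + 3025*(-1/19237) = 5832000/3509 - 3025/19237 = 112179569275/67502633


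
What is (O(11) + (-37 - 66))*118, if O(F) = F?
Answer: -10856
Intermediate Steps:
(O(11) + (-37 - 66))*118 = (11 + (-37 - 66))*118 = (11 - 103)*118 = -92*118 = -10856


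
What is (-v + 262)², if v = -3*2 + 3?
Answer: 70225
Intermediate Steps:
v = -3 (v = -6 + 3 = -3)
(-v + 262)² = (-1*(-3) + 262)² = (3 + 262)² = 265² = 70225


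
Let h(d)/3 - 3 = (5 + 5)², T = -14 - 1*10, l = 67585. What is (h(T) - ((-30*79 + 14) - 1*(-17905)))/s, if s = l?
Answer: -3048/13517 ≈ -0.22549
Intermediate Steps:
T = -24 (T = -14 - 10 = -24)
s = 67585
h(d) = 309 (h(d) = 9 + 3*(5 + 5)² = 9 + 3*10² = 9 + 3*100 = 9 + 300 = 309)
(h(T) - ((-30*79 + 14) - 1*(-17905)))/s = (309 - ((-30*79 + 14) - 1*(-17905)))/67585 = (309 - ((-2370 + 14) + 17905))*(1/67585) = (309 - (-2356 + 17905))*(1/67585) = (309 - 1*15549)*(1/67585) = (309 - 15549)*(1/67585) = -15240*1/67585 = -3048/13517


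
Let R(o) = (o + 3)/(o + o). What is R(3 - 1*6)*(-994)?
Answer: 0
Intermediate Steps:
R(o) = (3 + o)/(2*o) (R(o) = (3 + o)/((2*o)) = (3 + o)*(1/(2*o)) = (3 + o)/(2*o))
R(3 - 1*6)*(-994) = ((3 + (3 - 1*6))/(2*(3 - 1*6)))*(-994) = ((3 + (3 - 6))/(2*(3 - 6)))*(-994) = ((½)*(3 - 3)/(-3))*(-994) = ((½)*(-⅓)*0)*(-994) = 0*(-994) = 0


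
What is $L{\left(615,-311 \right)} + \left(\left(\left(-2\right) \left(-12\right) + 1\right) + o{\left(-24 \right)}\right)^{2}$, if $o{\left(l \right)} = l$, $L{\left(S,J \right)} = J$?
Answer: $-310$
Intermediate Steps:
$L{\left(615,-311 \right)} + \left(\left(\left(-2\right) \left(-12\right) + 1\right) + o{\left(-24 \right)}\right)^{2} = -311 + \left(\left(\left(-2\right) \left(-12\right) + 1\right) - 24\right)^{2} = -311 + \left(\left(24 + 1\right) - 24\right)^{2} = -311 + \left(25 - 24\right)^{2} = -311 + 1^{2} = -311 + 1 = -310$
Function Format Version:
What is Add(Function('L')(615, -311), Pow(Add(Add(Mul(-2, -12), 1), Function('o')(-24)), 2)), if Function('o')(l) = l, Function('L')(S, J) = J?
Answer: -310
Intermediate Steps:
Add(Function('L')(615, -311), Pow(Add(Add(Mul(-2, -12), 1), Function('o')(-24)), 2)) = Add(-311, Pow(Add(Add(Mul(-2, -12), 1), -24), 2)) = Add(-311, Pow(Add(Add(24, 1), -24), 2)) = Add(-311, Pow(Add(25, -24), 2)) = Add(-311, Pow(1, 2)) = Add(-311, 1) = -310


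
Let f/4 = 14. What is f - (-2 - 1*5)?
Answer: 63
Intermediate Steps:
f = 56 (f = 4*14 = 56)
f - (-2 - 1*5) = 56 - (-2 - 1*5) = 56 - (-2 - 5) = 56 - 1*(-7) = 56 + 7 = 63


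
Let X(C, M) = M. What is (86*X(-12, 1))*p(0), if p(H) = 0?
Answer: 0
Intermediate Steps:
(86*X(-12, 1))*p(0) = (86*1)*0 = 86*0 = 0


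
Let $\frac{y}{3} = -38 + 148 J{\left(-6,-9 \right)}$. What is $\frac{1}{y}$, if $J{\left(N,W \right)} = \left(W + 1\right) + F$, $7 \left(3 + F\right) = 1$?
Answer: $- \frac{7}{34542} \approx -0.00020265$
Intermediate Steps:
$F = - \frac{20}{7}$ ($F = -3 + \frac{1}{7} \cdot 1 = -3 + \frac{1}{7} = - \frac{20}{7} \approx -2.8571$)
$J{\left(N,W \right)} = - \frac{13}{7} + W$ ($J{\left(N,W \right)} = \left(W + 1\right) - \frac{20}{7} = \left(1 + W\right) - \frac{20}{7} = - \frac{13}{7} + W$)
$y = - \frac{34542}{7}$ ($y = 3 \left(-38 + 148 \left(- \frac{13}{7} - 9\right)\right) = 3 \left(-38 + 148 \left(- \frac{76}{7}\right)\right) = 3 \left(-38 - \frac{11248}{7}\right) = 3 \left(- \frac{11514}{7}\right) = - \frac{34542}{7} \approx -4934.6$)
$\frac{1}{y} = \frac{1}{- \frac{34542}{7}} = - \frac{7}{34542}$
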